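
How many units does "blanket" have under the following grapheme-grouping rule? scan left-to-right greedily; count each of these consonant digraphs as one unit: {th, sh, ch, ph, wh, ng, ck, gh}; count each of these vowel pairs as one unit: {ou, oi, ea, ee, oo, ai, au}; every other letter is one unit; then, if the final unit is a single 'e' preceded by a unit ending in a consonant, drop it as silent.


Word: "blanket" (7 letters)
Left-to-right scan:
  (1) 'b' (letter)
  (2) 'l' (letter)
  (3) 'a' (letter)
  (4) 'n' (letter)
  (5) 'k' (letter)
  (6) 'e' (letter)
  (7) 't' (letter)
Units from scan: 7
Sound units = 7 units


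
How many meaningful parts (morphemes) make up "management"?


Word: "management"
Morphemes: manage + -ment
Each morpheme carries meaning
= 2 morphemes


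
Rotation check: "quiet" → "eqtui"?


Word: "quiet", Candidate: "eqtui"
Method: check if candidate is substring of word+word
"quietquiet" contains "eqtui"? No
Is rotation = No


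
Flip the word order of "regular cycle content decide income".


Original: "regular cycle content decide income"
Words (1..n): regular | cycle | content | decide | income
Reversed (n..1): income | decide | content | cycle | regular
Result = "income decide content cycle regular"


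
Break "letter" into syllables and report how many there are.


Word: "letter"
Syllable breakdown: let / ter
Counting: 2 parts
= 2 syllables


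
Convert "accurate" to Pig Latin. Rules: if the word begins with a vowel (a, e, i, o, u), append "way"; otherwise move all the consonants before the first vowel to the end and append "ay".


Word: "accurate"
Starts with vowel → add 'way'
Pig Latin = "accurateway"


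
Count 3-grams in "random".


Word: "random" (length 6)
Number of 3-grams = length - 3 + 1 = 6 - 3 + 1
= 4


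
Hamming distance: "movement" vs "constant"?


Comparing character by character (same length = 8):
  Pos 0: 'm' vs 'c' !=
  Pos 1: 'o' vs 'o' =
  Pos 2: 'v' vs 'n' !=
  Pos 3: 'e' vs 's' !=
  Pos 4: 'm' vs 't' !=
  Pos 5: 'e' vs 'a' !=
  Pos 6: 'n' vs 'n' =
  Pos 7: 't' vs 't' =
Hamming distance = 5


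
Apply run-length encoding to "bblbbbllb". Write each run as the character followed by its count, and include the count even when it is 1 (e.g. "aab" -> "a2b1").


String: "bblbbbllb"
Scanning for consecutive runs:
  'b' x 2
  'l' x 1
  'b' x 3
  'l' x 2
  'b' x 1
RLE = "b2l1b3l2b1"


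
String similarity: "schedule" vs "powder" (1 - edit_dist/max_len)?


Word 1: "schedule" (length 8)
Word 2: "powder" (length 6)
One optimal edit sequence:
  1. delete 's'  (+1)
  2. substitute 'c' -> 'p'  (+1)
  3. substitute 'h' -> 'o'  (+1)
  4. substitute 'e' -> 'w'  (+1)
  5. keep 'd'
  6. delete 'u'  (+1)
  7. substitute 'l' -> 'e'  (+1)
  8. substitute 'e' -> 'r'  (+1)
Edit distance = 7
Max length = max(8, 6) = 8
Similarity = 1 - 7/8
= 0.1250


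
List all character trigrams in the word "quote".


Word: "quote" (length 5)
Number of trigrams = 5 - 3 + 1 = 3
  Position 0: "quo"
  Position 1: "uot"
  Position 2: "ote"
Trigrams = "quo", "uot", "ote"


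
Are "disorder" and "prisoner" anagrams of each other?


Word 1: "disorder" → sorted: ddeiorrs
Word 2: "prisoner" → sorted: einoprrs
Same letters? ddeiorrs != einoprrs
Anagram = No


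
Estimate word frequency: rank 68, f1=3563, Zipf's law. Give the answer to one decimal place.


Zipf's law: f(r) = f(1) / r
f(1) = 3563
f(68) = 3563 / 68
= 52.4 occurrences


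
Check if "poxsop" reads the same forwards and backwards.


Word: "poxsop"
Reversed: "posxop"
Forward == Backward? poxsop != posxop
Palindrome = No


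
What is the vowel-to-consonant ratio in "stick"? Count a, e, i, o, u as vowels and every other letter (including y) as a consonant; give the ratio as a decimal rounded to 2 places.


Word: "stick"
Vowels (a,e,i,o,u): 1
Consonants: 4
Ratio = 1/4
= 0.25


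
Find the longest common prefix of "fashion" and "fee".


Word 1: "fashion"
Word 2: "fee"
Comparing from start:
  Pos 0: 'f' == 'f'
  Pos 1: 'a' != 'e' (stop)
LCP = "f" (length 1)


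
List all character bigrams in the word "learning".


Word: "learning" (length 8)
Number of bigrams = 8 - 2 + 1 = 7
  Position 0: "le"
  Position 1: "ea"
  Position 2: "ar"
  Position 3: "rn"
  Position 4: "ni"
  Position 5: "in"
  Position 6: "ng"
Bigrams = "le", "ea", "ar", "rn", "ni", "in", "ng"


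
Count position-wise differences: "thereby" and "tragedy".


Comparing character by character (same length = 7):
  Pos 0: 't' vs 't' =
  Pos 1: 'h' vs 'r' !=
  Pos 2: 'e' vs 'a' !=
  Pos 3: 'r' vs 'g' !=
  Pos 4: 'e' vs 'e' =
  Pos 5: 'b' vs 'd' !=
  Pos 6: 'y' vs 'y' =
Hamming distance = 4


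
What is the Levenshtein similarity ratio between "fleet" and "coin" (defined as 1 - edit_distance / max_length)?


Word 1: "fleet" (length 5)
Word 2: "coin" (length 4)
One optimal edit sequence:
  1. delete 'f'  (+1)
  2. substitute 'l' -> 'c'  (+1)
  3. substitute 'e' -> 'o'  (+1)
  4. substitute 'e' -> 'i'  (+1)
  5. substitute 't' -> 'n'  (+1)
Edit distance = 5
Max length = max(5, 4) = 5
Similarity = 1 - 5/5
= 0.0000


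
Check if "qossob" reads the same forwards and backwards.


Word: "qossob"
Reversed: "bossoq"
Forward == Backward? qossob != bossoq
Palindrome = No


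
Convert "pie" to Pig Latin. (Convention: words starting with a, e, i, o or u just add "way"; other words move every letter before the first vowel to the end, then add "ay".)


Word: "pie"
Starts with consonant(s) → move to end, add 'ay'
Consonant cluster: "p"
Pig Latin = "iepay"


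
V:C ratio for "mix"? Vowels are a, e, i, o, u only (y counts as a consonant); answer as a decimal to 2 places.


Word: "mix"
Vowels (a,e,i,o,u): 1
Consonants: 2
Ratio = 1/2
= 0.50


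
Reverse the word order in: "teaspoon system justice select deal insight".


Original: "teaspoon system justice select deal insight"
Words (1..n): teaspoon | system | justice | select | deal | insight
Reversed (n..1): insight | deal | select | justice | system | teaspoon
Result = "insight deal select justice system teaspoon"


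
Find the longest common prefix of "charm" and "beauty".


Word 1: "charm"
Word 2: "beauty"
Comparing from start:
  Pos 0: 'c' != 'b' (stop)
LCP = "" (length 0)


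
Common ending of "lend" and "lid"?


Word 1: "lend"
Word 2: "lid"
Comparing from end:
  Pos -1: 'd' == 'd'
  Pos -2: 'n' != 'i' (stop)
LCS = "d" (length 1)


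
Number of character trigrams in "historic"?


Word: "historic" (length 8)
Number of 3-grams = length - 3 + 1 = 8 - 3 + 1
= 6


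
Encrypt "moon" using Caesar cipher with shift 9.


Word: "moon"
Shift: 9
Each letter → (letter + shift) mod 26:
  'm' (12) + 9 = 21 → 'v'
  'o' (14) + 9 = 23 → 'x'
  'o' (14) + 9 = 23 → 'x'
  'n' (13) + 9 = 22 → 'w'
Result = "vxxw"


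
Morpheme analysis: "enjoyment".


Word: "enjoyment"
Morphemes: en- | joy | -ment
Each morpheme carries meaning
= 3 morphemes


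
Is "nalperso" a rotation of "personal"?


Word: "personal", Candidate: "nalperso"
Method: check if candidate is substring of word+word
"personalpersonal" contains "nalperso"? Yes
Is rotation = Yes


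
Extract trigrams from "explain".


Word: "explain" (length 7)
Number of trigrams = 7 - 3 + 1 = 5
  Position 0: "exp"
  Position 1: "xpl"
  Position 2: "pla"
  Position 3: "lai"
  Position 4: "ain"
Trigrams = "exp", "xpl", "pla", "lai", "ain"


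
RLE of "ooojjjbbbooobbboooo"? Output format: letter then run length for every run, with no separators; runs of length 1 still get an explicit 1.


String: "ooojjjbbbooobbboooo"
Scanning for consecutive runs:
  'o' x 3
  'j' x 3
  'b' x 3
  'o' x 3
  'b' x 3
  'o' x 4
RLE = "o3j3b3o3b3o4"


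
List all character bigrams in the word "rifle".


Word: "rifle" (length 5)
Number of bigrams = 5 - 2 + 1 = 4
  Position 0: "ri"
  Position 1: "if"
  Position 2: "fl"
  Position 3: "le"
Bigrams = "ri", "if", "fl", "le"


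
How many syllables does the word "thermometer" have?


Word: "thermometer"
Syllable breakdown: ther / mom / e / ter
Counting: 4 parts
= 4 syllables


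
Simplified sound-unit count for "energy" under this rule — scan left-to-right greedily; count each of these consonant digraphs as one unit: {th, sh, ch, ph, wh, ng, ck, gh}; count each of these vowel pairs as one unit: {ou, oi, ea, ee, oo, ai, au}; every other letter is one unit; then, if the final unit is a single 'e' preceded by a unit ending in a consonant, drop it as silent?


Word: "energy" (6 letters)
Left-to-right scan:
  [1] 'e' (letter)
  [2] 'n' (letter)
  [3] 'e' (letter)
  [4] 'r' (letter)
  [5] 'g' (letter)
  [6] 'y' (letter)
Units from scan: 6
Sound units = 6 units


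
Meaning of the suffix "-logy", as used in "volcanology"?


Suffix: -logy
Example: volcanology = volcano + -logy
Meaning = study of


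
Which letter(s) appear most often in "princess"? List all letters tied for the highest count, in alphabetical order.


Word: "princess"
Letter counts:
  'c': 1
  'e': 1
  'i': 1
  'n': 1
  'p': 1
  'r': 1
  's': 2
Maximum count = 2
Most frequent = 's' (2 times each)


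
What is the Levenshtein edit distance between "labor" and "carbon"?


Word 1: "labor" (length 5)
Word 2: "carbon" (length 6)
One optimal edit sequence (insert/delete/substitute each cost 1):
  1. substitute 'l' -> 'c'  (+1)
  2. keep 'a'
  3. insert 'r'  (+1)
  4. keep 'b'
  5. keep 'o'
  6. substitute 'r' -> 'n'  (+1)
Total edit operations: 3
Edit distance = 3


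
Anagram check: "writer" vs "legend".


Word 1: "writer" → sorted: eirrtw
Word 2: "legend" → sorted: deegln
Same letters? eirrtw != deegln
Anagram = No


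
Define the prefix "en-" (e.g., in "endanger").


Prefix: en-
Example: endanger = en- + danger
Meaning = cause to / put into


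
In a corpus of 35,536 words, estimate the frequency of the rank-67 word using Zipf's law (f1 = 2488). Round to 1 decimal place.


Zipf's law: f(r) = f(1) / r
f(1) = 2488
f(67) = 2488 / 67
= 37.1 occurrences


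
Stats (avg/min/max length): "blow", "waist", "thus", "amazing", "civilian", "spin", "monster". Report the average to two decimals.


Lengths: "blow"=4, "waist"=5, "thus"=4, "amazing"=7, "civilian"=8, "spin"=4, "monster"=7
Sum = 39, Count = 7
Average = 39/7 = 5.57
= avg=5.57, min=4, max=8


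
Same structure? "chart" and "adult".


Pattern of "chart": [0, 1, 2, 3, 4]
Pattern of "adult": [0, 1, 2, 3, 4]
Patterns match
Same pattern = Yes


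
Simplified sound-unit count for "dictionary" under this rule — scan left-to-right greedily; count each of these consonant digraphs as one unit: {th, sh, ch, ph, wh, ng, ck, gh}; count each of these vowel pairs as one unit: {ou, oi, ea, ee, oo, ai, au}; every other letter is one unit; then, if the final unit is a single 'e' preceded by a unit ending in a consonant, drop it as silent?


Word: "dictionary" (10 letters)
Left-to-right scan:
  [1] 'd' (letter)
  [2] 'i' (letter)
  [3] 'c' (letter)
  [4] 't' (letter)
  [5] 'i' (letter)
  [6] 'o' (letter)
  [7] 'n' (letter)
  [8] 'a' (letter)
  [9] 'r' (letter)
  [10] 'y' (letter)
Units from scan: 10
Sound units = 10 units


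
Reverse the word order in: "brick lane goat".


Original: "brick lane goat"
Words (1..n): brick | lane | goat
Reversed (n..1): goat | lane | brick
Result = "goat lane brick"


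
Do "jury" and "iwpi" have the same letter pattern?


Pattern of "jury": [0, 1, 2, 3]
Pattern of "iwpi": [0, 1, 2, 0]
Patterns do not match
Same pattern = No


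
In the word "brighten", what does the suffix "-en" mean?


Suffix: -en
Example: brighten = bright + -en
Meaning = to make / become


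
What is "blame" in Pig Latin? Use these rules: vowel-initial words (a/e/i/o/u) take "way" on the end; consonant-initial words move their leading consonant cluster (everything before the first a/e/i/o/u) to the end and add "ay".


Word: "blame"
Starts with consonant(s) → move to end, add 'ay'
Consonant cluster: "bl"
Pig Latin = "ameblay"


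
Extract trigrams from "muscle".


Word: "muscle" (length 6)
Number of trigrams = 6 - 3 + 1 = 4
  Position 0: "mus"
  Position 1: "usc"
  Position 2: "scl"
  Position 3: "cle"
Trigrams = "mus", "usc", "scl", "cle"


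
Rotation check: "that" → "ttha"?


Word: "that", Candidate: "ttha"
Method: check if candidate is substring of word+word
"thatthat" contains "ttha"? Yes
Is rotation = Yes


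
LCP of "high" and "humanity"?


Word 1: "high"
Word 2: "humanity"
Comparing from start:
  Pos 0: 'h' == 'h'
  Pos 1: 'i' != 'u' (stop)
LCP = "h" (length 1)


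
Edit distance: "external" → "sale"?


Word 1: "external" (length 8)
Word 2: "sale" (length 4)
One optimal edit sequence (insert/delete/substitute each cost 1):
  1. delete 'e'  (+1)
  2. delete 'x'  (+1)
  3. delete 't'  (+1)
  4. delete 'e'  (+1)
  5. delete 'r'  (+1)
  6. substitute 'n' -> 's'  (+1)
  7. keep 'a'
  8. keep 'l'
  9. insert 'e'  (+1)
Total edit operations: 7
Edit distance = 7


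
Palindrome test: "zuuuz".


Word: "zuuuz"
Reversed: "zuuuz"
Forward == Backward? zuuuz == zuuuz
Palindrome = Yes


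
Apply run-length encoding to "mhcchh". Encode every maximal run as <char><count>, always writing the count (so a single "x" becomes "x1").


String: "mhcchh"
Scanning for consecutive runs:
  'm' x 1
  'h' x 1
  'c' x 2
  'h' x 2
RLE = "m1h1c2h2"


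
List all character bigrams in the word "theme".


Word: "theme" (length 5)
Number of bigrams = 5 - 2 + 1 = 4
  Position 0: "th"
  Position 1: "he"
  Position 2: "em"
  Position 3: "me"
Bigrams = "th", "he", "em", "me"


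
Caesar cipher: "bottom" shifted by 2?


Word: "bottom"
Shift: 2
Each letter → (letter + shift) mod 26:
  'b' (1) + 2 = 3 → 'd'
  'o' (14) + 2 = 16 → 'q'
  't' (19) + 2 = 21 → 'v'
  't' (19) + 2 = 21 → 'v'
  'o' (14) + 2 = 16 → 'q'
  'm' (12) + 2 = 14 → 'o'
Result = "dqvvqo"


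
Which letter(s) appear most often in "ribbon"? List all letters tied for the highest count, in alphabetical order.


Word: "ribbon"
Letter counts:
  'b': 2
  'i': 1
  'n': 1
  'o': 1
  'r': 1
Maximum count = 2
Most frequent = 'b' (2 times each)


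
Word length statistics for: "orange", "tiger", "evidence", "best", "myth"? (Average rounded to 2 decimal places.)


Lengths: "orange"=6, "tiger"=5, "evidence"=8, "best"=4, "myth"=4
Sum = 27, Count = 5
Average = 27/5 = 5.40
= avg=5.40, min=4, max=8


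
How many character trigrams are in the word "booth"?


Word: "booth" (length 5)
Number of 3-grams = length - 3 + 1 = 5 - 3 + 1
= 3


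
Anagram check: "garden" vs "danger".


Word 1: "garden" → sorted: adegnr
Word 2: "danger" → sorted: adegnr
Same letters? adegnr == adegnr
Anagram = Yes


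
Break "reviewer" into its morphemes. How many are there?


Word: "reviewer"
Morphemes: re- + view + -er
Each morpheme carries meaning
= 3 morphemes


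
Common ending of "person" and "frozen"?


Word 1: "person"
Word 2: "frozen"
Comparing from end:
  Pos -1: 'n' == 'n'
  Pos -2: 'o' != 'e' (stop)
LCS = "n" (length 1)


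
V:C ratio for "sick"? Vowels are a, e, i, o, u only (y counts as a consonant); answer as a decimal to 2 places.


Word: "sick"
Vowels (a,e,i,o,u): 1
Consonants: 3
Ratio = 1/3
= 0.33


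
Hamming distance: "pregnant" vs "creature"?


Comparing character by character (same length = 8):
  Pos 0: 'p' vs 'c' !=
  Pos 1: 'r' vs 'r' =
  Pos 2: 'e' vs 'e' =
  Pos 3: 'g' vs 'a' !=
  Pos 4: 'n' vs 't' !=
  Pos 5: 'a' vs 'u' !=
  Pos 6: 'n' vs 'r' !=
  Pos 7: 't' vs 'e' !=
Hamming distance = 6


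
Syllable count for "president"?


Word: "president"
Syllable breakdown: pres-i-dent
Counting: 3 parts
= 3 syllables


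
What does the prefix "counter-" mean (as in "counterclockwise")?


Prefix: counter-
As in: counterclockwise -> counter- + clockwise
Meaning = against / opposite


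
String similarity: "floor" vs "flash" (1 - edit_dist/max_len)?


Word 1: "floor" (length 5)
Word 2: "flash" (length 5)
One optimal edit sequence:
  1. keep 'f'
  2. keep 'l'
  3. substitute 'o' -> 'a'  (+1)
  4. substitute 'o' -> 's'  (+1)
  5. substitute 'r' -> 'h'  (+1)
Edit distance = 3
Max length = max(5, 5) = 5
Similarity = 1 - 3/5
= 0.4000


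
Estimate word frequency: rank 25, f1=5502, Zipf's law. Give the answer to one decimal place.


Zipf's law: f(r) = f(1) / r
f(1) = 5502
f(25) = 5502 / 25
= 220.1 occurrences


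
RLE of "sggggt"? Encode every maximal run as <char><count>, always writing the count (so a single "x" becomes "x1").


String: "sggggt"
Scanning for consecutive runs:
  's' x 1
  'g' x 4
  't' x 1
RLE = "s1g4t1"


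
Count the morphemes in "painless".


Word: "painless"
Morphemes: pain / -less
Each morpheme carries meaning
= 2 morphemes


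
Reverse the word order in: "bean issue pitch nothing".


Original: "bean issue pitch nothing"
Words (1..n): bean | issue | pitch | nothing
Reversed (n..1): nothing | pitch | issue | bean
Result = "nothing pitch issue bean"


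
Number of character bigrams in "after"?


Word: "after" (length 5)
Number of 2-grams = length - 2 + 1 = 5 - 2 + 1
= 4


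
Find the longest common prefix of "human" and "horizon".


Word 1: "human"
Word 2: "horizon"
Comparing from start:
  Pos 0: 'h' == 'h'
  Pos 1: 'u' != 'o' (stop)
LCP = "h" (length 1)


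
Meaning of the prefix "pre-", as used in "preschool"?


Prefix: pre-
As in: preschool -> pre- + school
Meaning = before


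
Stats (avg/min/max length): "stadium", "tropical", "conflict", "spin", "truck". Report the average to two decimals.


Lengths: "stadium"=7, "tropical"=8, "conflict"=8, "spin"=4, "truck"=5
Sum = 32, Count = 5
Average = 32/5 = 6.40
= avg=6.40, min=4, max=8


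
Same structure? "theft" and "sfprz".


Pattern of "theft": [0, 1, 2, 3, 0]
Pattern of "sfprz": [0, 1, 2, 3, 4]
Patterns do not match
Same pattern = No


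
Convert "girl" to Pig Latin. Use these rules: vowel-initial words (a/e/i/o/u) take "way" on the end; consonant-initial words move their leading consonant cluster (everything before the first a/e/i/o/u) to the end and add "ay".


Word: "girl"
Starts with consonant(s) → move to end, add 'ay'
Consonant cluster: "g"
Pig Latin = "irlgay"


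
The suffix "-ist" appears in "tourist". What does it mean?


Suffix: -ist
Example: tourist = tour + -ist
Meaning = one who practices


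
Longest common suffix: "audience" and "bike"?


Word 1: "audience"
Word 2: "bike"
Comparing from end:
  Pos -1: 'e' == 'e'
  Pos -2: 'c' != 'k' (stop)
LCS = "e" (length 1)


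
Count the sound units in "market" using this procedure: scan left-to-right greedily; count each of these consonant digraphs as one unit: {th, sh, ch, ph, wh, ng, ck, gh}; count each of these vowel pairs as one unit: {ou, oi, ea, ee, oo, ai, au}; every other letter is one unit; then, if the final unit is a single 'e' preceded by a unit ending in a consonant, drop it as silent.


Word: "market" (6 letters)
Left-to-right scan:
  1. 'm' (letter)
  2. 'a' (letter)
  3. 'r' (letter)
  4. 'k' (letter)
  5. 'e' (letter)
  6. 't' (letter)
Units from scan: 6
Sound units = 6 units


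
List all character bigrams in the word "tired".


Word: "tired" (length 5)
Number of bigrams = 5 - 2 + 1 = 4
  Position 0: "ti"
  Position 1: "ir"
  Position 2: "re"
  Position 3: "ed"
Bigrams = "ti", "ir", "re", "ed"


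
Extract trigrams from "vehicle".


Word: "vehicle" (length 7)
Number of trigrams = 7 - 3 + 1 = 5
  Position 0: "veh"
  Position 1: "ehi"
  Position 2: "hic"
  Position 3: "icl"
  Position 4: "cle"
Trigrams = "veh", "ehi", "hic", "icl", "cle"


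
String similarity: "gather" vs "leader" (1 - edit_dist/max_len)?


Word 1: "gather" (length 6)
Word 2: "leader" (length 6)
One optimal edit sequence:
  1. substitute 'g' -> 'l'  (+1)
  2. substitute 'a' -> 'e'  (+1)
  3. substitute 't' -> 'a'  (+1)
  4. substitute 'h' -> 'd'  (+1)
  5. keep 'e'
  6. keep 'r'
Edit distance = 4
Max length = max(6, 6) = 6
Similarity = 1 - 4/6
= 0.3333


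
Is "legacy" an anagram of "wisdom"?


Word 1: "wisdom" → sorted: dimosw
Word 2: "legacy" → sorted: acegly
Same letters? dimosw != acegly
Anagram = No


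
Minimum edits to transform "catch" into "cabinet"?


Word 1: "catch" (length 5)
Word 2: "cabinet" (length 7)
One optimal edit sequence (insert/delete/substitute each cost 1):
  1. keep 'c'
  2. keep 'a'
  3. insert 'b'  (+1)
  4. insert 'i'  (+1)
  5. substitute 't' -> 'n'  (+1)
  6. substitute 'c' -> 'e'  (+1)
  7. substitute 'h' -> 't'  (+1)
Total edit operations: 5
Edit distance = 5


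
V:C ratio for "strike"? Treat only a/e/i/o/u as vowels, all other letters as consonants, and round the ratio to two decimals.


Word: "strike"
Vowels (a,e,i,o,u): 2
Consonants: 4
Ratio = 2/4
= 0.50


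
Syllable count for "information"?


Word: "information"
Syllable breakdown: in · for · ma · tion
Counting: 4 parts
= 4 syllables


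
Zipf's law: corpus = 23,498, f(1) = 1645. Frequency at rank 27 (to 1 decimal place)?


Zipf's law: f(r) = f(1) / r
f(1) = 1645
f(27) = 1645 / 27
= 60.9 occurrences


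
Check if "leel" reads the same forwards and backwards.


Word: "leel"
Reversed: "leel"
Forward == Backward? leel == leel
Palindrome = Yes


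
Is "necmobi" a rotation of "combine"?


Word: "combine", Candidate: "necmobi"
Method: check if candidate is substring of word+word
"combinecombine" contains "necmobi"? No
Is rotation = No


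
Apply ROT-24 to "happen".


Word: "happen"
Shift: 24
Each letter → (letter + shift) mod 26:
  'h' (7) + 24 = 5 → 'f'
  'a' (0) + 24 = 24 → 'y'
  'p' (15) + 24 = 13 → 'n'
  'p' (15) + 24 = 13 → 'n'
  'e' (4) + 24 = 2 → 'c'
  'n' (13) + 24 = 11 → 'l'
Result = "fynncl"


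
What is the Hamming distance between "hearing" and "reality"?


Comparing character by character (same length = 7):
  Pos 0: 'h' vs 'r' !=
  Pos 1: 'e' vs 'e' =
  Pos 2: 'a' vs 'a' =
  Pos 3: 'r' vs 'l' !=
  Pos 4: 'i' vs 'i' =
  Pos 5: 'n' vs 't' !=
  Pos 6: 'g' vs 'y' !=
Hamming distance = 4


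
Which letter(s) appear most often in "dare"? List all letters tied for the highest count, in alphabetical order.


Word: "dare"
Letter counts:
  'a': 1
  'd': 1
  'e': 1
  'r': 1
Maximum count = 1
Most frequent = 'a', 'd', 'e', 'r' (1 time each)


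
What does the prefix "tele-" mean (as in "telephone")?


Prefix: tele-
Example: telephone (tele- + phone)
Meaning = distant


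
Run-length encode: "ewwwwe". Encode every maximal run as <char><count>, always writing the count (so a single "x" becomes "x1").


String: "ewwwwe"
Scanning for consecutive runs:
  'e' x 1
  'w' x 4
  'e' x 1
RLE = "e1w4e1"


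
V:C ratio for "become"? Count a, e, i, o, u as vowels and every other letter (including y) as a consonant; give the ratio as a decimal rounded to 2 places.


Word: "become"
Vowels (a,e,i,o,u): 3
Consonants: 3
Ratio = 3/3
= 1.00


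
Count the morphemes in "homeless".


Word: "homeless"
Morphemes: home | -less
Each morpheme carries meaning
= 2 morphemes


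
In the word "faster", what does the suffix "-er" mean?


Suffix: -er
Example: faster = fast + -er
Meaning = one who / more


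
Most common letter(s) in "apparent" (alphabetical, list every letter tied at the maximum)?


Word: "apparent"
Letter counts:
  'a': 2
  'e': 1
  'n': 1
  'p': 2
  'r': 1
  't': 1
Maximum count = 2
Most frequent = 'a', 'p' (2 times each)


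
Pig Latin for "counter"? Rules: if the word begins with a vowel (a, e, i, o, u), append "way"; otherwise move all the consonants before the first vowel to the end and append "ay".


Word: "counter"
Starts with consonant(s) → move to end, add 'ay'
Consonant cluster: "c"
Pig Latin = "ountercay"


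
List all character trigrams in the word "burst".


Word: "burst" (length 5)
Number of trigrams = 5 - 3 + 1 = 3
  Position 0: "bur"
  Position 1: "urs"
  Position 2: "rst"
Trigrams = "bur", "urs", "rst"


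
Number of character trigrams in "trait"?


Word: "trait" (length 5)
Number of 3-grams = length - 3 + 1 = 5 - 3 + 1
= 3


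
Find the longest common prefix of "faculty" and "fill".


Word 1: "faculty"
Word 2: "fill"
Comparing from start:
  Pos 0: 'f' == 'f'
  Pos 1: 'a' != 'i' (stop)
LCP = "f" (length 1)


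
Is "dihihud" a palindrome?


Word: "dihihud"
Reversed: "duhihid"
Forward == Backward? dihihud != duhihid
Palindrome = No


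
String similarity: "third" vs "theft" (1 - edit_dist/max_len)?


Word 1: "third" (length 5)
Word 2: "theft" (length 5)
One optimal edit sequence:
  1. keep 't'
  2. keep 'h'
  3. substitute 'i' -> 'e'  (+1)
  4. substitute 'r' -> 'f'  (+1)
  5. substitute 'd' -> 't'  (+1)
Edit distance = 3
Max length = max(5, 5) = 5
Similarity = 1 - 3/5
= 0.4000


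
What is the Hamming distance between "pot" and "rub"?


Comparing character by character (same length = 3):
  Pos 0: 'p' vs 'r' !=
  Pos 1: 'o' vs 'u' !=
  Pos 2: 't' vs 'b' !=
Hamming distance = 3


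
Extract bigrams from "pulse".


Word: "pulse" (length 5)
Number of bigrams = 5 - 2 + 1 = 4
  Position 0: "pu"
  Position 1: "ul"
  Position 2: "ls"
  Position 3: "se"
Bigrams = "pu", "ul", "ls", "se"


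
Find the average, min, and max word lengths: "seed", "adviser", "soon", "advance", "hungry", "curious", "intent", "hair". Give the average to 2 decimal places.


Lengths: "seed"=4, "adviser"=7, "soon"=4, "advance"=7, "hungry"=6, "curious"=7, "intent"=6, "hair"=4
Sum = 45, Count = 8
Average = 45/8 = 5.63
= avg=5.63, min=4, max=7


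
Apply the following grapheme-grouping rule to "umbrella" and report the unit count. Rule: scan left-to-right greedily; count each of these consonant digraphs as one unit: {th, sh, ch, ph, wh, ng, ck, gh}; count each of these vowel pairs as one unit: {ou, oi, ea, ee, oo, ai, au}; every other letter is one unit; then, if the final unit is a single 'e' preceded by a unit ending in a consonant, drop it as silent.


Word: "umbrella" (8 letters)
Left-to-right scan:
  [1] 'u' (letter)
  [2] 'm' (letter)
  [3] 'b' (letter)
  [4] 'r' (letter)
  [5] 'e' (letter)
  [6] 'l' (letter)
  [7] 'l' (letter)
  [8] 'a' (letter)
Units from scan: 8
Sound units = 8 units


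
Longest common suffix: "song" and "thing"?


Word 1: "song"
Word 2: "thing"
Comparing from end:
  Pos -1: 'g' == 'g'
  Pos -2: 'n' == 'n'
  Pos -3: 'o' != 'i' (stop)
LCS = "ng" (length 2)


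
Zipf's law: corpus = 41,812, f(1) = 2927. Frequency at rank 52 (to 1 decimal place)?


Zipf's law: f(r) = f(1) / r
f(1) = 2927
f(52) = 2927 / 52
= 56.3 occurrences


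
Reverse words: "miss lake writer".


Original: "miss lake writer"
Words (1..n): miss | lake | writer
Reversed (n..1): writer | lake | miss
Result = "writer lake miss"


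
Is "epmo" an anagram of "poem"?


Word 1: "poem" → sorted: emop
Word 2: "epmo" → sorted: emop
Same letters? emop == emop
Anagram = Yes


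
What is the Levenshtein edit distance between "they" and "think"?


Word 1: "they" (length 4)
Word 2: "think" (length 5)
One optimal edit sequence (insert/delete/substitute each cost 1):
  1. keep 't'
  2. keep 'h'
  3. insert 'i'  (+1)
  4. substitute 'e' -> 'n'  (+1)
  5. substitute 'y' -> 'k'  (+1)
Total edit operations: 3
Edit distance = 3


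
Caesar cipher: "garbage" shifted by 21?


Word: "garbage"
Shift: 21
Each letter → (letter + shift) mod 26:
  'g' (6) + 21 = 1 → 'b'
  'a' (0) + 21 = 21 → 'v'
  'r' (17) + 21 = 12 → 'm'
  'b' (1) + 21 = 22 → 'w'
  'a' (0) + 21 = 21 → 'v'
  'g' (6) + 21 = 1 → 'b'
  'e' (4) + 21 = 25 → 'z'
Result = "bvmwvbz"


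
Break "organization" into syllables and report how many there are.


Word: "organization"
Syllable breakdown: or / gan / i / za / tion
Counting: 5 parts
= 5 syllables


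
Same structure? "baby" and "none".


Pattern of "baby": [0, 1, 0, 2]
Pattern of "none": [0, 1, 0, 2]
Patterns match
Same pattern = Yes


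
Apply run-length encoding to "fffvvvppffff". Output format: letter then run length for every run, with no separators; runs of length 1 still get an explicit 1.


String: "fffvvvppffff"
Scanning for consecutive runs:
  'f' x 3
  'v' x 3
  'p' x 2
  'f' x 4
RLE = "f3v3p2f4"


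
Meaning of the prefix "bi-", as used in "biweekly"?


Prefix: bi-
Example: biweekly = bi- + weekly
Meaning = two


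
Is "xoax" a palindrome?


Word: "xoax"
Reversed: "xaox"
Forward == Backward? xoax != xaox
Palindrome = No


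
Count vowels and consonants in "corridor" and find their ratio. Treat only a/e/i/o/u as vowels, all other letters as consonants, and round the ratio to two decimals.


Word: "corridor"
Vowels (a,e,i,o,u): 3
Consonants: 5
Ratio = 3/5
= 0.60


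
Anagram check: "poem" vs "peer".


Word 1: "poem" → sorted: emop
Word 2: "peer" → sorted: eepr
Same letters? emop != eepr
Anagram = No


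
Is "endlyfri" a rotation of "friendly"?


Word: "friendly", Candidate: "endlyfri"
Method: check if candidate is substring of word+word
"friendlyfriendly" contains "endlyfri"? Yes
Is rotation = Yes


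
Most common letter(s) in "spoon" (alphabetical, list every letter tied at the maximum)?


Word: "spoon"
Letter counts:
  'n': 1
  'o': 2
  'p': 1
  's': 1
Maximum count = 2
Most frequent = 'o' (2 times each)


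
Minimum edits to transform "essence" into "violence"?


Word 1: "essence" (length 7)
Word 2: "violence" (length 8)
One optimal edit sequence (insert/delete/substitute each cost 1):
  1. insert 'v'  (+1)
  2. substitute 'e' -> 'i'  (+1)
  3. substitute 's' -> 'o'  (+1)
  4. substitute 's' -> 'l'  (+1)
  5. keep 'e'
  6. keep 'n'
  7. keep 'c'
  8. keep 'e'
Total edit operations: 4
Edit distance = 4


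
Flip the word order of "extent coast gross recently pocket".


Original: "extent coast gross recently pocket"
Words (1..n): extent | coast | gross | recently | pocket
Reversed (n..1): pocket | recently | gross | coast | extent
Result = "pocket recently gross coast extent"


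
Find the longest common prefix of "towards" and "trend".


Word 1: "towards"
Word 2: "trend"
Comparing from start:
  Pos 0: 't' == 't'
  Pos 1: 'o' != 'r' (stop)
LCP = "t" (length 1)


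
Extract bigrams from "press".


Word: "press" (length 5)
Number of bigrams = 5 - 2 + 1 = 4
  Position 0: "pr"
  Position 1: "re"
  Position 2: "es"
  Position 3: "ss"
Bigrams = "pr", "re", "es", "ss"


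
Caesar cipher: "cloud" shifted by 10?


Word: "cloud"
Shift: 10
Each letter → (letter + shift) mod 26:
  'c' (2) + 10 = 12 → 'm'
  'l' (11) + 10 = 21 → 'v'
  'o' (14) + 10 = 24 → 'y'
  'u' (20) + 10 = 4 → 'e'
  'd' (3) + 10 = 13 → 'n'
Result = "mvyen"


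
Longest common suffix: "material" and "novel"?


Word 1: "material"
Word 2: "novel"
Comparing from end:
  Pos -1: 'l' == 'l'
  Pos -2: 'a' != 'e' (stop)
LCS = "l" (length 1)


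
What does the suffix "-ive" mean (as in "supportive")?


Suffix: -ive
Example: supportive = support + -ive
Meaning = tending to


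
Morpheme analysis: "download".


Word: "download"
Morphemes: down- + load
Each morpheme carries meaning
= 2 morphemes


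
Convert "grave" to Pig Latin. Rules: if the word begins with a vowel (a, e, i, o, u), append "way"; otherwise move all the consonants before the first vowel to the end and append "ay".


Word: "grave"
Starts with consonant(s) → move to end, add 'ay'
Consonant cluster: "gr"
Pig Latin = "avegray"


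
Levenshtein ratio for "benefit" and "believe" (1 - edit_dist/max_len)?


Word 1: "benefit" (length 7)
Word 2: "believe" (length 7)
One optimal edit sequence:
  1. keep 'b'
  2. keep 'e'
  3. substitute 'n' -> 'l'  (+1)
  4. substitute 'e' -> 'i'  (+1)
  5. substitute 'f' -> 'e'  (+1)
  6. substitute 'i' -> 'v'  (+1)
  7. substitute 't' -> 'e'  (+1)
Edit distance = 5
Max length = max(7, 7) = 7
Similarity = 1 - 5/7
= 0.2857


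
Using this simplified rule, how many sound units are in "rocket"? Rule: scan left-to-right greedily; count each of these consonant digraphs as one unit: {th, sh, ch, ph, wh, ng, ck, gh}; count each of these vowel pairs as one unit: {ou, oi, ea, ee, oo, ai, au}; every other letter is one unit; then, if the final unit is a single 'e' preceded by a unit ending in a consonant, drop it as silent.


Word: "rocket" (6 letters)
Left-to-right scan:
  [1] 'r' (letter)
  [2] 'o' (letter)
  [3] 'ck' (digraph)
  [4] 'e' (letter)
  [5] 't' (letter)
Units from scan: 5
Sound units = 5 units


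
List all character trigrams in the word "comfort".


Word: "comfort" (length 7)
Number of trigrams = 7 - 3 + 1 = 5
  Position 0: "com"
  Position 1: "omf"
  Position 2: "mfo"
  Position 3: "for"
  Position 4: "ort"
Trigrams = "com", "omf", "mfo", "for", "ort"


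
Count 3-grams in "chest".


Word: "chest" (length 5)
Number of 3-grams = length - 3 + 1 = 5 - 3 + 1
= 3


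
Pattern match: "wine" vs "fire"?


Pattern of "wine": [0, 1, 2, 3]
Pattern of "fire": [0, 1, 2, 3]
Patterns match
Same pattern = Yes


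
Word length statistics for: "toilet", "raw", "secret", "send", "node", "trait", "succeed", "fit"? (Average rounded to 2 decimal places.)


Lengths: "toilet"=6, "raw"=3, "secret"=6, "send"=4, "node"=4, "trait"=5, "succeed"=7, "fit"=3
Sum = 38, Count = 8
Average = 38/8 = 4.75
= avg=4.75, min=3, max=7


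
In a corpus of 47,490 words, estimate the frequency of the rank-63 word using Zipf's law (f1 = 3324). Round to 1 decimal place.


Zipf's law: f(r) = f(1) / r
f(1) = 3324
f(63) = 3324 / 63
= 52.8 occurrences


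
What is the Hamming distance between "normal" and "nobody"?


Comparing character by character (same length = 6):
  Pos 0: 'n' vs 'n' =
  Pos 1: 'o' vs 'o' =
  Pos 2: 'r' vs 'b' !=
  Pos 3: 'm' vs 'o' !=
  Pos 4: 'a' vs 'd' !=
  Pos 5: 'l' vs 'y' !=
Hamming distance = 4


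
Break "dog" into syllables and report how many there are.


Word: "dog"
Syllable breakdown: dog
Counting: 1 part
= 1 syllable


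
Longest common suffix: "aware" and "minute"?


Word 1: "aware"
Word 2: "minute"
Comparing from end:
  Pos -1: 'e' == 'e'
  Pos -2: 'r' != 't' (stop)
LCS = "e" (length 1)


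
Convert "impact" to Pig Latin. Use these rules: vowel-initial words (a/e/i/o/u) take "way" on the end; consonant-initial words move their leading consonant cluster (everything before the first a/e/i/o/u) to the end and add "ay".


Word: "impact"
Starts with vowel → add 'way'
Pig Latin = "impactway"


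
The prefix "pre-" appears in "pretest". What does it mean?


Prefix: pre-
Example: pretest (pre- + test)
Meaning = before


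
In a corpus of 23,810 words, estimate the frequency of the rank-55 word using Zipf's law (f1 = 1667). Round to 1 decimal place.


Zipf's law: f(r) = f(1) / r
f(1) = 1667
f(55) = 1667 / 55
= 30.3 occurrences


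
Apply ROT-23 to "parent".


Word: "parent"
Shift: 23
Each letter → (letter + shift) mod 26:
  'p' (15) + 23 = 12 → 'm'
  'a' (0) + 23 = 23 → 'x'
  'r' (17) + 23 = 14 → 'o'
  'e' (4) + 23 = 1 → 'b'
  'n' (13) + 23 = 10 → 'k'
  't' (19) + 23 = 16 → 'q'
Result = "mxobkq"


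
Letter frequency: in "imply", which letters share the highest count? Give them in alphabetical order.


Word: "imply"
Letter counts:
  'i': 1
  'l': 1
  'm': 1
  'p': 1
  'y': 1
Maximum count = 1
Most frequent = 'i', 'l', 'm', 'p', 'y' (1 time each)


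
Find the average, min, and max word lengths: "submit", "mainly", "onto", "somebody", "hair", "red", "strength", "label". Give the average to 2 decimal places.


Lengths: "submit"=6, "mainly"=6, "onto"=4, "somebody"=8, "hair"=4, "red"=3, "strength"=8, "label"=5
Sum = 44, Count = 8
Average = 44/8 = 5.50
= avg=5.50, min=3, max=8


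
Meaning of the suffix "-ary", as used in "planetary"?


Suffix: -ary
As in: planetary -> planet + -ary
Meaning = relating to


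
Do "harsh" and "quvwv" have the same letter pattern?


Pattern of "harsh": [0, 1, 2, 3, 0]
Pattern of "quvwv": [0, 1, 2, 3, 2]
Patterns do not match
Same pattern = No


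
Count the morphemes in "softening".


Word: "softening"
Morphemes: soft / -en / -ing
Each morpheme carries meaning
= 3 morphemes


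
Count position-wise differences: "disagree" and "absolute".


Comparing character by character (same length = 8):
  Pos 0: 'd' vs 'a' !=
  Pos 1: 'i' vs 'b' !=
  Pos 2: 's' vs 's' =
  Pos 3: 'a' vs 'o' !=
  Pos 4: 'g' vs 'l' !=
  Pos 5: 'r' vs 'u' !=
  Pos 6: 'e' vs 't' !=
  Pos 7: 'e' vs 'e' =
Hamming distance = 6


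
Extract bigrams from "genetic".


Word: "genetic" (length 7)
Number of bigrams = 7 - 2 + 1 = 6
  Position 0: "ge"
  Position 1: "en"
  Position 2: "ne"
  Position 3: "et"
  Position 4: "ti"
  Position 5: "ic"
Bigrams = "ge", "en", "ne", "et", "ti", "ic"


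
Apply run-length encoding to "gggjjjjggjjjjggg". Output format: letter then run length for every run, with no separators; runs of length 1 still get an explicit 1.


String: "gggjjjjggjjjjggg"
Scanning for consecutive runs:
  'g' x 3
  'j' x 4
  'g' x 2
  'j' x 4
  'g' x 3
RLE = "g3j4g2j4g3"


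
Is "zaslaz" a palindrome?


Word: "zaslaz"
Reversed: "zalsaz"
Forward == Backward? zaslaz != zalsaz
Palindrome = No


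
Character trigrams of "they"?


Word: "they" (length 4)
Number of trigrams = 4 - 3 + 1 = 2
  Position 0: "the"
  Position 1: "hey"
Trigrams = "the", "hey"


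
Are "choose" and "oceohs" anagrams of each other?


Word 1: "choose" → sorted: cehoos
Word 2: "oceohs" → sorted: cehoos
Same letters? cehoos == cehoos
Anagram = Yes


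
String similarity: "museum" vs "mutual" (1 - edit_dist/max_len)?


Word 1: "museum" (length 6)
Word 2: "mutual" (length 6)
One optimal edit sequence:
  1. keep 'm'
  2. keep 'u'
  3. substitute 's' -> 't'  (+1)
  4. substitute 'e' -> 'u'  (+1)
  5. substitute 'u' -> 'a'  (+1)
  6. substitute 'm' -> 'l'  (+1)
Edit distance = 4
Max length = max(6, 6) = 6
Similarity = 1 - 4/6
= 0.3333


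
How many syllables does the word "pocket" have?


Word: "pocket"
Syllable breakdown: pock | et
Counting: 2 parts
= 2 syllables


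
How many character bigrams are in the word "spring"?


Word: "spring" (length 6)
Number of 2-grams = length - 2 + 1 = 6 - 2 + 1
= 5


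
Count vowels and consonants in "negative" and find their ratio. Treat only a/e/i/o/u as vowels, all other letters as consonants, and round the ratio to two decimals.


Word: "negative"
Vowels (a,e,i,o,u): 4
Consonants: 4
Ratio = 4/4
= 1.00


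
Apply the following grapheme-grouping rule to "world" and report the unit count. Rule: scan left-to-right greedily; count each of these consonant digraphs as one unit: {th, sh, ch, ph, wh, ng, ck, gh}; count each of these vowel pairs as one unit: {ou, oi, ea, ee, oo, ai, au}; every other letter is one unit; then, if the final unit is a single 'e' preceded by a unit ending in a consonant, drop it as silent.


Word: "world" (5 letters)
Left-to-right scan:
  (1) 'w' (letter)
  (2) 'o' (letter)
  (3) 'r' (letter)
  (4) 'l' (letter)
  (5) 'd' (letter)
Units from scan: 5
Sound units = 5 units


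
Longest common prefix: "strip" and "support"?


Word 1: "strip"
Word 2: "support"
Comparing from start:
  Pos 0: 's' == 's'
  Pos 1: 't' != 'u' (stop)
LCP = "s" (length 1)


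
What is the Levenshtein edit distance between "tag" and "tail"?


Word 1: "tag" (length 3)
Word 2: "tail" (length 4)
One optimal edit sequence (insert/delete/substitute each cost 1):
  1. keep 't'
  2. keep 'a'
  3. insert 'i'  (+1)
  4. substitute 'g' -> 'l'  (+1)
Total edit operations: 2
Edit distance = 2


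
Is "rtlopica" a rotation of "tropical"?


Word: "tropical", Candidate: "rtlopica"
Method: check if candidate is substring of word+word
"tropicaltropical" contains "rtlopica"? No
Is rotation = No


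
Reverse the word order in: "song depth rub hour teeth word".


Original: "song depth rub hour teeth word"
Words (1..n): song | depth | rub | hour | teeth | word
Reversed (n..1): word | teeth | hour | rub | depth | song
Result = "word teeth hour rub depth song"
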